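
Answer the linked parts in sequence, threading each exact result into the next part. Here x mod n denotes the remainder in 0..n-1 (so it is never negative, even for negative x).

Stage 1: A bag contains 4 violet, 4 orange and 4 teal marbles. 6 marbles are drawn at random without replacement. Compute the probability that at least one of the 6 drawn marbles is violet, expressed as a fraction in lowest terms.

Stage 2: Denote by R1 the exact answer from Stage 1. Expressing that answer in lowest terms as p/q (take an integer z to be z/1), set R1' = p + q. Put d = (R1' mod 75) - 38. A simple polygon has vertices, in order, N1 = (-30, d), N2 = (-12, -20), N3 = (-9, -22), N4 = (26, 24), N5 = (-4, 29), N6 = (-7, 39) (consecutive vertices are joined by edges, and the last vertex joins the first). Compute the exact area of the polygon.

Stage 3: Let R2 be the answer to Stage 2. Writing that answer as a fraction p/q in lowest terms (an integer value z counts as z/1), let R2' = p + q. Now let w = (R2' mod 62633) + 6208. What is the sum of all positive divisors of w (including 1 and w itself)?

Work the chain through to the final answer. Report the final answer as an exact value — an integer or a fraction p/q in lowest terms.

21600

Stage 1: total draws C(12,6) = 924; complement C(8,6) = 28; favorable 924 - 28 = 896; P = 32/33; answer 32/33
Stage 2: R1 = 32/33; threaded value p + q = 65; d = 27; cross terms: (-30*-20 - -12*27)=924, (-12*-22 - -9*-20)=84, (-9*24 - 26*-22)=356, (26*29 - -4*24)=850, (-4*39 - -7*29)=47, (-7*27 - -30*39)=981; twice the area = |3242| = 3242; area = 1621; answer 1621
Stage 3: R2 = 1621; threaded value p + q = 1622; w = 7830; 7830 = 2 * 3^3 * 5 * 29; sigma = (1 + 2) * (1 + 3 + 9 + 27) * (1 + 5) * (1 + 29) = 3 * 40 * 6 * 30 = 21600; answer 21600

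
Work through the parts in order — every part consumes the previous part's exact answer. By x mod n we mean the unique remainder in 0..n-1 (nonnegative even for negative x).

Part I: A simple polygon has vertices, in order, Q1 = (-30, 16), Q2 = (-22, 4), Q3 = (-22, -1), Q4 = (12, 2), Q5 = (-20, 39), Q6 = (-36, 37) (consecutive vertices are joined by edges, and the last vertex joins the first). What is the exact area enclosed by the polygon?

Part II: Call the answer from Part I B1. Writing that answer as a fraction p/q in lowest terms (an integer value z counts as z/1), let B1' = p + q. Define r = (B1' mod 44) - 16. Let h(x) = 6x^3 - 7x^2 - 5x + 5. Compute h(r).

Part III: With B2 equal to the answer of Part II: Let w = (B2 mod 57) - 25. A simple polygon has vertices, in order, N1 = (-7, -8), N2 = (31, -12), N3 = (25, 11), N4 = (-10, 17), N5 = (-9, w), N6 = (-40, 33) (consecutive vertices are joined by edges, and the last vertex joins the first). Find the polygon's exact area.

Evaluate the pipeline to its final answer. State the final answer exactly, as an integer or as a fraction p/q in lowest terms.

2665/2

Part I: cross terms: (-30*4 - -22*16)=232, (-22*-1 - -22*4)=110, (-22*2 - 12*-1)=-32, (12*39 - -20*2)=508, (-20*37 - -36*39)=664, (-36*16 - -30*37)=534; twice the area = |2016| = 2016; area = 1008; answer 1008
Part II: B1 = 1008; threaded value p + q = 1009; r = 25; 6*(25)^3 - 7*(25)^2 - 5*(25)^1 + 5 = (93750) + (-4375) + (-125) + (5) = 89255; answer 89255
Part III: B2 = 89255; w = 25; cross terms: (-7*-12 - 31*-8)=332, (31*11 - 25*-12)=641, (25*17 - -10*11)=535, (-10*25 - -9*17)=-97, (-9*33 - -40*25)=703, (-40*-8 - -7*33)=551; twice the area = |2665| = 2665; area = 2665/2; answer 2665/2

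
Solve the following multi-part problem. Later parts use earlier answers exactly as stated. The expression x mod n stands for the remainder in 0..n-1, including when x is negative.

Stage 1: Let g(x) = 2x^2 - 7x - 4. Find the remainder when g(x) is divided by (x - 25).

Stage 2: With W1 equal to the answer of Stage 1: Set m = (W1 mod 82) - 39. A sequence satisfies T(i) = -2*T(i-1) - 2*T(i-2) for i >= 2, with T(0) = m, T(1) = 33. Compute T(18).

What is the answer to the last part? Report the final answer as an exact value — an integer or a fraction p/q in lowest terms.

512

Stage 1: remainder = value at the root: 2*(25)^2 - 7*(25)^1 - 4 = (1250) + (-175) + (-4) = 1071; answer 1071
Stage 2: W1 = 1071; m = -34; T(2) = -2*(33) - 2*(-34) = 2; iterating: T(2)=2, T(3)=-70, T(4)=136, T(5)=-132, T(6)=-8, T(7)=280, T(8)=-544, T(9)=528, T(10)=32, T(11)=-1120, T(12)=2176, T(13)=-2112, T(14)=-128, T(15)=4480, T(16)=-8704, T(17)=8448, T(18)=512; answer 512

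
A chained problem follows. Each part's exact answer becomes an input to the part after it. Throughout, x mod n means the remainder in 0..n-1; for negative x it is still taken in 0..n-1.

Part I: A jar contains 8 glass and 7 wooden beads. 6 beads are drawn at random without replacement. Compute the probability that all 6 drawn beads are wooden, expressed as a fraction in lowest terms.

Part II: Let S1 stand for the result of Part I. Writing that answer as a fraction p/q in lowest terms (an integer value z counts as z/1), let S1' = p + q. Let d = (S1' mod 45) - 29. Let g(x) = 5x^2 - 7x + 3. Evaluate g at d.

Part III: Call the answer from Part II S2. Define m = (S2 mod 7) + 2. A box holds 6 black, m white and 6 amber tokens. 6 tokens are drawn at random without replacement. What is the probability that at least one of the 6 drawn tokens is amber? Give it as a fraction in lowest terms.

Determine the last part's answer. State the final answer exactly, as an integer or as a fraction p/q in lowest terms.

Part I: total draws C(15,6) = 5005; favorable C(7,6) = 7; P = 1/715; answer 1/715
Part II: S1 = 1/715; threaded value p + q = 716; d = 12; 5*(12)^2 - 7*(12)^1 + 3 = (720) + (-84) + (3) = 639; answer 639
Part III: S2 = 639; m = 4; total draws C(16,6) = 8008; complement C(10,6) = 210; favorable 8008 - 210 = 7798; P = 557/572; answer 557/572

557/572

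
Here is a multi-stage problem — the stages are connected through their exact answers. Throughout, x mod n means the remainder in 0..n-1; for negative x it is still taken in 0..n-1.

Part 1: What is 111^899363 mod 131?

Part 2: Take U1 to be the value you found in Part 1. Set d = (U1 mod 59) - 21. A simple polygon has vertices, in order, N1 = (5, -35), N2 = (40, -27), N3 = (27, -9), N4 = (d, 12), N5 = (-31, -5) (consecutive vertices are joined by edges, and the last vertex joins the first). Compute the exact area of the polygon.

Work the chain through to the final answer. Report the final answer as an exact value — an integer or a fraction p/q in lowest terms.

Part 1: squarings mod 131: 111^1=111, 111^2=7, 111^4=49, 111^8=43, 111^16=15, 111^32=94, 111^64=59, 111^128=75, 111^256=123, 111^512=64, 111^1024=35, 111^2048=46, 111^4096=20, 111^8192=7, 111^16384=49, 111^32768=43, 111^65536=15, 111^131072=94, 111^262144=59, 111^524288=75; 111^899363 = 111^1 * 111^2 * 111^32 * 111^256 * 111^2048 * 111^4096 * 111^8192 * 111^32768 * 111^65536 * 111^262144 * 111^524288 = 66 (mod 131); answer 66
Part 2: U1 = 66; d = -14; cross terms: (5*-27 - 40*-35)=1265, (40*-9 - 27*-27)=369, (27*12 - -14*-9)=198, (-14*-5 - -31*12)=442, (-31*-35 - 5*-5)=1110; twice the area = |3384| = 3384; area = 1692; answer 1692

1692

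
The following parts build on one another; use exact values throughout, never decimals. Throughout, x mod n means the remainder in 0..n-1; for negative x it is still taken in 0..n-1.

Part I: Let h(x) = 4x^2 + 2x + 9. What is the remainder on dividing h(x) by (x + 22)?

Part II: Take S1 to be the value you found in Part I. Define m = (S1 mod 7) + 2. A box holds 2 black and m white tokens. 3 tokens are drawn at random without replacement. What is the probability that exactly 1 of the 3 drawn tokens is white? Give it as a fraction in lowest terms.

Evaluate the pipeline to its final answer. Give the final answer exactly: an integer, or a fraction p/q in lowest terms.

Part I: remainder = value at the root: 4*(-22)^2 + 2*(-22)^1 + 9 = (1936) + (-44) + (9) = 1901; answer 1901
Part II: S1 = 1901; m = 6; total draws C(8,3) = 56; favorable C(6,1)*C(2,2) = 6; P = 3/28; answer 3/28

3/28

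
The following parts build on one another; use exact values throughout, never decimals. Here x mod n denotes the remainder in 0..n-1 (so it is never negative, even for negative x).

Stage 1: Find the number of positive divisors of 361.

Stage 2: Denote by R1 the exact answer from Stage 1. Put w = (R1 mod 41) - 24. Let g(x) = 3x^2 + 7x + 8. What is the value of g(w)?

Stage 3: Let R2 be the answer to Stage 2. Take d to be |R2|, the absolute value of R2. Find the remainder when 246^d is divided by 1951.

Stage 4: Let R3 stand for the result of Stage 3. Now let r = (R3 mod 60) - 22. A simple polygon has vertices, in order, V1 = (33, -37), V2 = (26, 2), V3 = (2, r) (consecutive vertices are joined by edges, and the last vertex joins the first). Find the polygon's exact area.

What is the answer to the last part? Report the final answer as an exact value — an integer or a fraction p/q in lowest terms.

Stage 1: 361 = 19^2; number of divisors = (2+1) = 3; answer 3
Stage 2: R1 = 3; w = -21; 3*(-21)^2 + 7*(-21)^1 + 8 = (1323) + (-147) + (8) = 1184; answer 1184
Stage 3: R2 = 1184; d = 1184; squarings mod 1951: 246^1=246, 246^2=35, 246^4=1225, 246^8=306, 246^16=1939, 246^32=144, 246^64=1226, 246^128=806, 246^256=1904, 246^512=258, 246^1024=230; 246^1184 = 246^32 * 246^128 * 246^1024 = 1138 (mod 1951); answer 1138
Stage 4: R3 = 1138; r = 36; cross terms: (33*2 - 26*-37)=1028, (26*36 - 2*2)=932, (2*-37 - 33*36)=-1262; twice the area = |698| = 698; area = 349; answer 349

349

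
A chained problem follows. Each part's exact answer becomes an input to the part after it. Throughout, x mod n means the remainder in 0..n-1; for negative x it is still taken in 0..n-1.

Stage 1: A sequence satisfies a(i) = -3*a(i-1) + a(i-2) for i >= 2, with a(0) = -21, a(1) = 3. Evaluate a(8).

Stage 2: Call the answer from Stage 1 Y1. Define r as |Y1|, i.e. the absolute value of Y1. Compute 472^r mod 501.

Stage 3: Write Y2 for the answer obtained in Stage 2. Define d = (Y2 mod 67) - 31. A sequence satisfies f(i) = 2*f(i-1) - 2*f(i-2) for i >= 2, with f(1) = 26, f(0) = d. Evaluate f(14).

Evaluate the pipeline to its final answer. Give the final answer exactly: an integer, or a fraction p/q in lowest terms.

-6144

Stage 1: a(2) = -3*(3) + 1*(-21) = -30; iterating: a(2)=-30, a(3)=93, a(4)=-309, a(5)=1020, a(6)=-3369, a(7)=11127, a(8)=-36750; answer -36750
Stage 2: Y1 = -36750; r = 36750; squarings mod 501: 472^1=472, 472^2=340, 472^4=370, 472^8=127, 472^16=97, 472^32=391, 472^64=76, 472^128=265, 472^256=85, 472^512=211, 472^1024=433, 472^2048=115, 472^4096=199, 472^8192=22, 472^16384=484, 472^32768=289; 472^36750 = 472^2 * 472^4 * 472^8 * 472^128 * 472^256 * 472^512 * 472^1024 * 472^2048 * 472^32768 = 76 (mod 501); answer 76
Stage 3: Y2 = 76; d = -22; f(2) = 2*(26) - 2*(-22) = 96; iterating: f(2)=96, f(3)=140, f(4)=88, f(5)=-104, f(6)=-384, f(7)=-560, f(8)=-352, f(9)=416, f(10)=1536, f(11)=2240, f(12)=1408, f(13)=-1664, f(14)=-6144; answer -6144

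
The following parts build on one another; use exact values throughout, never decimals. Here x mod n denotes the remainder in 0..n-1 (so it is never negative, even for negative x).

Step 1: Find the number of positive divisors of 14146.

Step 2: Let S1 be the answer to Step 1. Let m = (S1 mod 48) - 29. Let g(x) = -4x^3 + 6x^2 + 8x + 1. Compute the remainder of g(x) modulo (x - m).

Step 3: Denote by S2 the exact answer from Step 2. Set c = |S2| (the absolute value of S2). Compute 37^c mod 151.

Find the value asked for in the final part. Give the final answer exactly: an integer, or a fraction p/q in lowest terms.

136

Step 1: 14146 = 2 * 11 * 643; number of divisors = (1+1) * (1+1) * (1+1) = 8; answer 8
Step 2: S1 = 8; m = -21; remainder = value at the root: -4*(-21)^3 + 6*(-21)^2 + 8*(-21)^1 + 1 = (37044) + (2646) + (-168) + (1) = 39523; answer 39523
Step 3: S2 = 39523; c = 39523; squarings mod 151: 37^1=37, 37^2=10, 37^4=100, 37^8=34, 37^16=99, 37^32=137, 37^64=45, 37^128=62, 37^256=69, 37^512=80, 37^1024=58, 37^2048=42, 37^4096=103, 37^8192=39, 37^16384=11, 37^32768=121; 37^39523 = 37^1 * 37^2 * 37^32 * 37^64 * 37^512 * 37^2048 * 37^4096 * 37^32768 = 136 (mod 151); answer 136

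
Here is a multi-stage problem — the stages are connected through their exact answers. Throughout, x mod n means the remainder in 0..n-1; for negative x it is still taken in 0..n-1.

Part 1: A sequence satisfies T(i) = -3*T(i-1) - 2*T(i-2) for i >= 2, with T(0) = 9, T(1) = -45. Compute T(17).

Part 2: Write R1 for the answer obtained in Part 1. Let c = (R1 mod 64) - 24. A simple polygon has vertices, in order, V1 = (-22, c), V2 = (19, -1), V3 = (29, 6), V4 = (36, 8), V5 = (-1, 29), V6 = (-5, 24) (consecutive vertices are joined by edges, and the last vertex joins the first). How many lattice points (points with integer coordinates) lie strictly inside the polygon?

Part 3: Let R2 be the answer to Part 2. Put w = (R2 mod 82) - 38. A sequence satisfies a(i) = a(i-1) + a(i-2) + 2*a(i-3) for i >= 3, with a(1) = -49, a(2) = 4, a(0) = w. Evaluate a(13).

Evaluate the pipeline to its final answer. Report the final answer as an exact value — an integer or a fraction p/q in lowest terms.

Part 1: T(2) = -3*(-45) - 2*(9) = 117; iterating: T(2)=117, T(3)=-261, T(4)=549, T(5)=-1125, T(6)=2277, T(7)=-4581, T(8)=9189, T(9)=-18405, T(10)=36837, T(11)=-73701, T(12)=147429, T(13)=-294885, T(14)=589797, T(15)=-1179621, T(16)=2359269, T(17)=-4718565; answer -4718565
Part 2: R1 = -4718565; c = 3; cross terms: (-22*-1 - 19*3)=-35, (19*6 - 29*-1)=143, (29*8 - 36*6)=16, (36*29 - -1*8)=1052, (-1*24 - -5*29)=121, (-5*3 - -22*24)=513; twice the area = |1810| = 1810; area = 905; boundary points = 1 + 1 + 1 + 1 + 1 + 1 = 6; strictly interior points = area - boundary/2 + 1 = 903; answer 903
Part 3: R2 = 903; w = -37; a(3) = 1*(4) + 1*(-49) + 2*(-37) = -119; iterating: a(3)=-119, a(4)=-213, a(5)=-324, a(6)=-775, a(7)=-1525, a(8)=-2948, a(9)=-6023, a(10)=-12021, a(11)=-23940, a(12)=-48007, a(13)=-95989; answer -95989

-95989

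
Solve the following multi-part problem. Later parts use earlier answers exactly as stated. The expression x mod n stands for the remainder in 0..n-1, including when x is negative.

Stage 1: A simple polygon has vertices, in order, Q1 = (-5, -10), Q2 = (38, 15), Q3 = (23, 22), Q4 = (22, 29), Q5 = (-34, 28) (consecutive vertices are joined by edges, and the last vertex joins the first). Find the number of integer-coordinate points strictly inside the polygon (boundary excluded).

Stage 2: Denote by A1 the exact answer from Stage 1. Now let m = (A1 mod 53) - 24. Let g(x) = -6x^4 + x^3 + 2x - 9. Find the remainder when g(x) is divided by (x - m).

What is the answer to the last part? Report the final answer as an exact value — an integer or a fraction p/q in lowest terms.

Stage 1: cross terms: (-5*15 - 38*-10)=305, (38*22 - 23*15)=491, (23*29 - 22*22)=183, (22*28 - -34*29)=1602, (-34*-10 - -5*28)=480; twice the area = |3061| = 3061; area = 3061/2; boundary points = 1 + 1 + 1 + 1 + 1 = 5; strictly interior points = area - boundary/2 + 1 = 1529; answer 1529
Stage 2: A1 = 1529; m = 21; remainder = value at the root: -6*(21)^4 + 1*(21)^3 + 2*(21)^1 - 9 = (-1166886) + (9261) + (42) + (-9) = -1157592; answer -1157592

-1157592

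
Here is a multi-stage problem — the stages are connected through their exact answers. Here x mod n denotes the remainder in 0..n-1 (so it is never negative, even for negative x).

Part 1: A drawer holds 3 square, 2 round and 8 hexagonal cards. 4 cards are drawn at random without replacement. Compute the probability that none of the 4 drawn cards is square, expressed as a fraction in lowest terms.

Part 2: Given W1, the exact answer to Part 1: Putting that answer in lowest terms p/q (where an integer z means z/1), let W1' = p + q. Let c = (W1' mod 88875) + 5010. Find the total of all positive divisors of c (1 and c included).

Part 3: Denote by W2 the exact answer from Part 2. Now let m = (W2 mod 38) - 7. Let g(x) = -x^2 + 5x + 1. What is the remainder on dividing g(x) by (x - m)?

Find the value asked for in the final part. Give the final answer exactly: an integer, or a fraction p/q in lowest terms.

Part 1: total draws C(13,4) = 715; favorable C(10,4) = 210; P = 42/143; answer 42/143
Part 2: W1 = 42/143; threaded value p + q = 185; c = 5195; 5195 = 5 * 1039; sigma = (1 + 5) * (1 + 1039) = 6 * 1040 = 6240; answer 6240
Part 3: W2 = 6240; m = 1; remainder = value at the root: -1*(1)^2 + 5*(1)^1 + 1 = (-1) + (5) + (1) = 5; answer 5

5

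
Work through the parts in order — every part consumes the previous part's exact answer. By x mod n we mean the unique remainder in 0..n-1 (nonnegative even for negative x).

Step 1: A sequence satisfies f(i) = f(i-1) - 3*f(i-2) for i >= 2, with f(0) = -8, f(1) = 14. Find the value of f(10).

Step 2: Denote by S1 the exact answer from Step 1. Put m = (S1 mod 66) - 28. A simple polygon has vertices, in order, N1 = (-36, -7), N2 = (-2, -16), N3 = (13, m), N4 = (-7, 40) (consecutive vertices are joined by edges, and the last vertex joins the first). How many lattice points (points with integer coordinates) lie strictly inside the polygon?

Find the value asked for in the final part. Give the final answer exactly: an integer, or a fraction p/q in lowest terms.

1427

Step 1: f(2) = 1*(14) - 3*(-8) = 38; iterating: f(2)=38, f(3)=-4, f(4)=-118, f(5)=-106, f(6)=248, f(7)=566, f(8)=-178, f(9)=-1876, f(10)=-1342; answer -1342
Step 2: S1 = -1342; m = 16; cross terms: (-36*-16 - -2*-7)=562, (-2*16 - 13*-16)=176, (13*40 - -7*16)=632, (-7*-7 - -36*40)=1489; twice the area = |2859| = 2859; area = 2859/2; boundary points = 1 + 1 + 4 + 1 = 7; strictly interior points = area - boundary/2 + 1 = 1427; answer 1427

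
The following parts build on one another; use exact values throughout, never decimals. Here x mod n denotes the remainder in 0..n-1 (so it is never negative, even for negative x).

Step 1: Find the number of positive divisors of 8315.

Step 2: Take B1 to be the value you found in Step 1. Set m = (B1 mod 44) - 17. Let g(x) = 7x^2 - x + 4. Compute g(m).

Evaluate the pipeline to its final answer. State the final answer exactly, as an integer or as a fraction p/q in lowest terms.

Step 1: 8315 = 5 * 1663; number of divisors = (1+1) * (1+1) = 4; answer 4
Step 2: B1 = 4; m = -13; 7*(-13)^2 - 1*(-13)^1 + 4 = (1183) + (13) + (4) = 1200; answer 1200

1200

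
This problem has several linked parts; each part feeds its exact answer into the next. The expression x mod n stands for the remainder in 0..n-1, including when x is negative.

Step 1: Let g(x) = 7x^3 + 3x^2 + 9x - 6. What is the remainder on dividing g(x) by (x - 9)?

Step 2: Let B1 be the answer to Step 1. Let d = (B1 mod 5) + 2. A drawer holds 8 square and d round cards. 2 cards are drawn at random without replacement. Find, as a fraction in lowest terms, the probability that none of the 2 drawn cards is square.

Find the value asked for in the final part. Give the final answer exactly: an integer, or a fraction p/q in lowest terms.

Step 1: remainder = value at the root: 7*(9)^3 + 3*(9)^2 + 9*(9)^1 - 6 = (5103) + (243) + (81) + (-6) = 5421; answer 5421
Step 2: B1 = 5421; d = 3; total draws C(11,2) = 55; favorable C(3,2) = 3; P = 3/55; answer 3/55

3/55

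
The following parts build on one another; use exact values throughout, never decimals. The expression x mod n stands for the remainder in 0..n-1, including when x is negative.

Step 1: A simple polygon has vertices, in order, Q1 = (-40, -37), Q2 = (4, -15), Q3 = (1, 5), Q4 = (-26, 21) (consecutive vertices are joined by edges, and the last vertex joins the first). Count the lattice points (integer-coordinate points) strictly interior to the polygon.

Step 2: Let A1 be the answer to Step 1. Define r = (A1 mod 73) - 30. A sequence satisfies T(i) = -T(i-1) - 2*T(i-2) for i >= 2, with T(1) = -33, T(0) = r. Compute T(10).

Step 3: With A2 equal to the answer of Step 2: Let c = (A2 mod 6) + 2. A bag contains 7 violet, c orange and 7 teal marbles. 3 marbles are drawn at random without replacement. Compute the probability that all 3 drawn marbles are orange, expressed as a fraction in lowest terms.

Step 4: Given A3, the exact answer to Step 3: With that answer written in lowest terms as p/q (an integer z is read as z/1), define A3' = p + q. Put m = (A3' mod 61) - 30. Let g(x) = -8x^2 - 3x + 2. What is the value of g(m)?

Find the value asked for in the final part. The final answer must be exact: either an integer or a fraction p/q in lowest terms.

Step 1: cross terms: (-40*-15 - 4*-37)=748, (4*5 - 1*-15)=35, (1*21 - -26*5)=151, (-26*-37 - -40*21)=1802; twice the area = |2736| = 2736; area = 1368; boundary points = 22 + 1 + 1 + 2 = 26; strictly interior points = area - boundary/2 + 1 = 1356; answer 1356
Step 2: A1 = 1356; r = 12; T(2) = -1*(-33) - 2*(12) = 9; iterating: T(2)=9, T(3)=57, T(4)=-75, T(5)=-39, T(6)=189, T(7)=-111, T(8)=-267, T(9)=489, T(10)=45; answer 45
Step 3: A2 = 45; c = 5; total draws C(19,3) = 969; favorable C(5,3) = 10; P = 10/969; answer 10/969
Step 4: A3 = 10/969; threaded value p + q = 979; m = -27; -8*(-27)^2 - 3*(-27)^1 + 2 = (-5832) + (81) + (2) = -5749; answer -5749

-5749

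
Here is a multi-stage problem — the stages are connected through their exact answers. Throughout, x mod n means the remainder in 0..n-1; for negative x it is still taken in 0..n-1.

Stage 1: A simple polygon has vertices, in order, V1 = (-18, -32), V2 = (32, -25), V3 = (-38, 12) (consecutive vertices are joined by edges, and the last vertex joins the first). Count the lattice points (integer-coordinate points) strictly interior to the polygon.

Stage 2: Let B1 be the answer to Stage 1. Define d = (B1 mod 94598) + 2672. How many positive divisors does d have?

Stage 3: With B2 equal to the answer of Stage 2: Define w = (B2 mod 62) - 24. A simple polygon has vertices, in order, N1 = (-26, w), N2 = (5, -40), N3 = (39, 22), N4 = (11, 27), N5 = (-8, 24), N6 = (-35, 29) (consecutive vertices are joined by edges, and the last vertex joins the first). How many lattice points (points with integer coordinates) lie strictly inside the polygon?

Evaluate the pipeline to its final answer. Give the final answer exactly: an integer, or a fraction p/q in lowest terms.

Stage 1: cross terms: (-18*-25 - 32*-32)=1474, (32*12 - -38*-25)=-566, (-38*-32 - -18*12)=1432; twice the area = |2340| = 2340; area = 1170; boundary points = 1 + 1 + 4 = 6; strictly interior points = area - boundary/2 + 1 = 1168; answer 1168
Stage 2: B1 = 1168; d = 3840; 3840 = 2^8 * 3 * 5; number of divisors = (8+1) * (1+1) * (1+1) = 36; answer 36
Stage 3: B2 = 36; w = 12; cross terms: (-26*-40 - 5*12)=980, (5*22 - 39*-40)=1670, (39*27 - 11*22)=811, (11*24 - -8*27)=480, (-8*29 - -35*24)=608, (-35*12 - -26*29)=334; twice the area = |4883| = 4883; area = 4883/2; boundary points = 1 + 2 + 1 + 1 + 1 + 1 = 7; strictly interior points = area - boundary/2 + 1 = 2439; answer 2439

2439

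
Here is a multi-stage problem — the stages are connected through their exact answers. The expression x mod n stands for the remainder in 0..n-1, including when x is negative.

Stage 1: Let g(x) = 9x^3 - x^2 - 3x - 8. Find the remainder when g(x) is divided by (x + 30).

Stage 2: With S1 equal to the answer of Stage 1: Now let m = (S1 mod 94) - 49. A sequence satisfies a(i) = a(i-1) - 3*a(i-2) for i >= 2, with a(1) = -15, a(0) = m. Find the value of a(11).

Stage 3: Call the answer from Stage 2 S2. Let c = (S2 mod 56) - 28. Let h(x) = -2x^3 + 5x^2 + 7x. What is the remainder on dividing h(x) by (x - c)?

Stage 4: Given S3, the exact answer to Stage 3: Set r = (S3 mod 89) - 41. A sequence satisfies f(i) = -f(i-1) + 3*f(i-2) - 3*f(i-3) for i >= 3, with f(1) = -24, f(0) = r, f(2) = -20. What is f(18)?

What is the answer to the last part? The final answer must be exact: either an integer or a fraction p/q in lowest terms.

-19818596

Stage 1: remainder = value at the root: 9*(-30)^3 - 1*(-30)^2 - 3*(-30)^1 - 8 = (-243000) + (-900) + (90) + (-8) = -243818; answer -243818
Stage 2: S1 = -243818; m = -31; a(2) = 1*(-15) - 3*(-31) = 78; iterating: a(2)=78, a(3)=123, a(4)=-111, a(5)=-480, a(6)=-147, a(7)=1293, a(8)=1734, a(9)=-2145, a(10)=-7347, a(11)=-912; answer -912
Stage 3: S2 = -912; c = 12; remainder = value at the root: -2*(12)^3 + 5*(12)^2 + 7*(12)^1 = (-3456) + (720) + (84) = -2652; answer -2652
Stage 4: S3 = -2652; r = -23; f(3) = -1*(-20) + 3*(-24) - 3*(-23) = 17; iterating: f(3)=17, f(4)=-5, f(5)=116, f(6)=-182, f(7)=545, f(8)=-1439, f(9)=3620, f(10)=-9572, f(11)=24749, f(12)=-64325, f(13)=167288, f(14)=-434510, f(15)=1129349, f(16)=-2934743, f(17)=7626320, f(18)=-19818596; answer -19818596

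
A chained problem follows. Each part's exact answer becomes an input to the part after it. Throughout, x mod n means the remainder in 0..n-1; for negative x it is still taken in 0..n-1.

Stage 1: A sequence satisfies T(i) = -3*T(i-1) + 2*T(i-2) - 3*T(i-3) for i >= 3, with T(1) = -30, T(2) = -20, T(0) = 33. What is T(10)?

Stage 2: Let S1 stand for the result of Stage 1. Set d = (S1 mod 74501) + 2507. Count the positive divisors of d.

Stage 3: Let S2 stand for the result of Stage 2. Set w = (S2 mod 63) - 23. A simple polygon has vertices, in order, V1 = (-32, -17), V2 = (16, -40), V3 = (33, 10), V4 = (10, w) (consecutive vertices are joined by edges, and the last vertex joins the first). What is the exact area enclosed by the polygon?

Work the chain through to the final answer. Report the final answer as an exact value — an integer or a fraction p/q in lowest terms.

1397/2

Stage 1: T(3) = -3*(-20) + 2*(-30) - 3*(33) = -99; iterating: T(3)=-99, T(4)=347, T(5)=-1179, T(6)=4528, T(7)=-16983, T(8)=63542, T(9)=-238176, T(10)=892561; answer 892561
Stage 2: S1 = 892561; d = 75557; 75557 is prime, so its only divisors are 1 and 75557; count = 2; answer 2
Stage 3: S2 = 2; w = -21; cross terms: (-32*-40 - 16*-17)=1552, (16*10 - 33*-40)=1480, (33*-21 - 10*10)=-793, (10*-17 - -32*-21)=-842; twice the area = |1397| = 1397; area = 1397/2; answer 1397/2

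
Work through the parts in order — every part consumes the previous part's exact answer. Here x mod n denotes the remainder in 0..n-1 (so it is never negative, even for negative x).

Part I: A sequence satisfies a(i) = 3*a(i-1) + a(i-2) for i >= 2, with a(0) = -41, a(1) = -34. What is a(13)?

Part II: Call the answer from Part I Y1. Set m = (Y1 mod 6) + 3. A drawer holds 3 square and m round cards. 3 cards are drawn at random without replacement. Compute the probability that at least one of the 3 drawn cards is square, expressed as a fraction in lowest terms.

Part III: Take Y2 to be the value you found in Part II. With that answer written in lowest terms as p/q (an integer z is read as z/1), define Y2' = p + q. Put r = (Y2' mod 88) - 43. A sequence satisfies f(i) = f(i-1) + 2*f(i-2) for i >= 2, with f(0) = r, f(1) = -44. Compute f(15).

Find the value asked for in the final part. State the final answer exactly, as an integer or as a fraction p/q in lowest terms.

Part I: a(2) = 3*(-34) + 1*(-41) = -143; iterating: a(2)=-143, a(3)=-463, a(4)=-1532, a(5)=-5059, a(6)=-16709, a(7)=-55186, a(8)=-182267, a(9)=-601987, a(10)=-1988228, a(11)=-6566671, a(12)=-21688241, a(13)=-71631394; answer -71631394
Part II: Y1 = -71631394; m = 5; total draws C(8,3) = 56; complement C(5,3) = 10; favorable 56 - 10 = 46; P = 23/28; answer 23/28
Part III: Y2 = 23/28; threaded value p + q = 51; r = 8; f(2) = 1*(-44) + 2*(8) = -28; iterating: f(2)=-28, f(3)=-116, f(4)=-172, f(5)=-404, f(6)=-748, f(7)=-1556, f(8)=-3052, f(9)=-6164, f(10)=-12268, f(11)=-24596, f(12)=-49132, f(13)=-98324, f(14)=-196588, f(15)=-393236; answer -393236

-393236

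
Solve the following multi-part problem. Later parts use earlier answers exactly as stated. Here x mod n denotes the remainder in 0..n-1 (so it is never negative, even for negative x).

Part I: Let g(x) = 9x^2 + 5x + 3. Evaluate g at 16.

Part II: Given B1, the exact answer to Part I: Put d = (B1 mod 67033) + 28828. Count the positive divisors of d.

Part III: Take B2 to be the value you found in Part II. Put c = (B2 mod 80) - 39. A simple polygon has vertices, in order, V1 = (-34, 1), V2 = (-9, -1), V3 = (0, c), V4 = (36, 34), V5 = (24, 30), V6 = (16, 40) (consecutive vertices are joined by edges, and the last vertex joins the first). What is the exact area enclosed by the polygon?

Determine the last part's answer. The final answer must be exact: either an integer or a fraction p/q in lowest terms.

1779

Part I: 9*(16)^2 + 5*(16)^1 + 3 = (2304) + (80) + (3) = 2387; answer 2387
Part II: B1 = 2387; d = 31215; 31215 = 3 * 5 * 2081; number of divisors = (1+1) * (1+1) * (1+1) = 8; answer 8
Part III: B2 = 8; c = -31; cross terms: (-34*-1 - -9*1)=43, (-9*-31 - 0*-1)=279, (0*34 - 36*-31)=1116, (36*30 - 24*34)=264, (24*40 - 16*30)=480, (16*1 - -34*40)=1376; twice the area = |3558| = 3558; area = 1779; answer 1779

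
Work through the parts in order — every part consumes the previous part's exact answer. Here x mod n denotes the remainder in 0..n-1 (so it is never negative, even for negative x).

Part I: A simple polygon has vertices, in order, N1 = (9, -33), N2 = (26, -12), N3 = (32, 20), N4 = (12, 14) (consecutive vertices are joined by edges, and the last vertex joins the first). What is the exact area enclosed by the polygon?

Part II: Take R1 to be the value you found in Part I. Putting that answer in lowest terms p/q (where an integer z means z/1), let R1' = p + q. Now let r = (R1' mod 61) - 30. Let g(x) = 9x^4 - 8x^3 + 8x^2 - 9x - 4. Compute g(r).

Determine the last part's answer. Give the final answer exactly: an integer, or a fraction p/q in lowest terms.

7513466

Part I: cross terms: (9*-12 - 26*-33)=750, (26*20 - 32*-12)=904, (32*14 - 12*20)=208, (12*-33 - 9*14)=-522; twice the area = |1340| = 1340; area = 670; answer 670
Part II: R1 = 670; threaded value p + q = 671; r = -30; 9*(-30)^4 - 8*(-30)^3 + 8*(-30)^2 - 9*(-30)^1 - 4 = (7290000) + (216000) + (7200) + (270) + (-4) = 7513466; answer 7513466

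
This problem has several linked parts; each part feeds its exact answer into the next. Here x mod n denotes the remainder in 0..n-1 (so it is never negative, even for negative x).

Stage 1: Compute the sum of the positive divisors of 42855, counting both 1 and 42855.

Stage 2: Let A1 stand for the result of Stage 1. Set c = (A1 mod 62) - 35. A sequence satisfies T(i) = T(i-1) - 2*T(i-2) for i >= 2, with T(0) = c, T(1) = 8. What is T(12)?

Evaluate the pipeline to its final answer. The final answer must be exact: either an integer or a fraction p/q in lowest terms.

Stage 1: 42855 = 3 * 5 * 2857; sigma = (1 + 3) * (1 + 5) * (1 + 2857) = 4 * 6 * 2858 = 68592; answer 68592
Stage 2: A1 = 68592; c = -15; T(2) = 1*(8) - 2*(-15) = 38; iterating: T(2)=38, T(3)=22, T(4)=-54, T(5)=-98, T(6)=10, T(7)=206, T(8)=186, T(9)=-226, T(10)=-598, T(11)=-146, T(12)=1050; answer 1050

1050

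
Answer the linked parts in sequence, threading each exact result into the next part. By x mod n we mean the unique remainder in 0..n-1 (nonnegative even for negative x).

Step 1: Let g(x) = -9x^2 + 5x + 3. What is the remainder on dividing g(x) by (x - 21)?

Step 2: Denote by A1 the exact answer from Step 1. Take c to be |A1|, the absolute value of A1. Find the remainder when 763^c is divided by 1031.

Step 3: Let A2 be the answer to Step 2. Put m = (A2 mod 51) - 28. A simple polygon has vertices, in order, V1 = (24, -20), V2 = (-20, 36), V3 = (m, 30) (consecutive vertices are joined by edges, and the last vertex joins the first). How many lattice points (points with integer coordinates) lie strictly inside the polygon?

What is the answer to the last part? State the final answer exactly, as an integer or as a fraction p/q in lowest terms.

Step 1: remainder = value at the root: -9*(21)^2 + 5*(21)^1 + 3 = (-3969) + (105) + (3) = -3861; answer -3861
Step 2: A1 = -3861; c = 3861; squarings mod 1031: 763^1=763, 763^2=685, 763^4=120, 763^8=997, 763^16=125, 763^32=160, 763^64=856, 763^128=726, 763^256=235, 763^512=582, 763^1024=556, 763^2048=867; 763^3861 = 763^1 * 763^4 * 763^16 * 763^256 * 763^512 * 763^1024 * 763^2048 = 235 (mod 1031); answer 235
Step 3: A2 = 235; m = 3; cross terms: (24*36 - -20*-20)=464, (-20*30 - 3*36)=-708, (3*-20 - 24*30)=-780; twice the area = |-1024| = 1024; area = 512; boundary points = 4 + 1 + 1 = 6; strictly interior points = area - boundary/2 + 1 = 510; answer 510

510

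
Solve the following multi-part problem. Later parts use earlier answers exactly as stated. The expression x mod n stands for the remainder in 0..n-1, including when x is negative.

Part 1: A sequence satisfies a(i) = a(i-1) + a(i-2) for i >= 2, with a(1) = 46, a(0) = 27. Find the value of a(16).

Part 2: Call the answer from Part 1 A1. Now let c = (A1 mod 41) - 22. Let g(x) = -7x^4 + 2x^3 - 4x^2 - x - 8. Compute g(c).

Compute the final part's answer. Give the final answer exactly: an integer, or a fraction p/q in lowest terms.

Part 1: a(2) = 1*(46) + 1*(27) = 73; iterating: a(2)=73, a(3)=119, a(4)=192, a(5)=311, a(6)=503, a(7)=814, a(8)=1317, a(9)=2131, a(10)=3448, a(11)=5579, a(12)=9027, a(13)=14606, a(14)=23633, a(15)=38239, a(16)=61872; answer 61872
Part 2: A1 = 61872; c = -19; -7*(-19)^4 + 2*(-19)^3 - 4*(-19)^2 - 1*(-19)^1 - 8 = (-912247) + (-13718) + (-1444) + (19) + (-8) = -927398; answer -927398

-927398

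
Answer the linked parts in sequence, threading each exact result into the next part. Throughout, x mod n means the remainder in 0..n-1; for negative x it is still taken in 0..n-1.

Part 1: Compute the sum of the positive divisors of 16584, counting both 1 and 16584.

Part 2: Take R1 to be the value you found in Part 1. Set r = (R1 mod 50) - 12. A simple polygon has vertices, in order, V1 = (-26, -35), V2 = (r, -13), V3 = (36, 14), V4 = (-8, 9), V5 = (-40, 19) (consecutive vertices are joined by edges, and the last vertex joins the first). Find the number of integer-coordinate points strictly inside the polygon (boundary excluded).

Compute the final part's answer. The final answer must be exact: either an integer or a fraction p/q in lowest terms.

1865

Part 1: 16584 = 2^3 * 3 * 691; sigma = (1 + 2 + 4 + 8) * (1 + 3) * (1 + 691) = 15 * 4 * 692 = 41520; answer 41520
Part 2: R1 = 41520; r = 8; cross terms: (-26*-13 - 8*-35)=618, (8*14 - 36*-13)=580, (36*9 - -8*14)=436, (-8*19 - -40*9)=208, (-40*-35 - -26*19)=1894; twice the area = |3736| = 3736; area = 1868; boundary points = 2 + 1 + 1 + 2 + 2 = 8; strictly interior points = area - boundary/2 + 1 = 1865; answer 1865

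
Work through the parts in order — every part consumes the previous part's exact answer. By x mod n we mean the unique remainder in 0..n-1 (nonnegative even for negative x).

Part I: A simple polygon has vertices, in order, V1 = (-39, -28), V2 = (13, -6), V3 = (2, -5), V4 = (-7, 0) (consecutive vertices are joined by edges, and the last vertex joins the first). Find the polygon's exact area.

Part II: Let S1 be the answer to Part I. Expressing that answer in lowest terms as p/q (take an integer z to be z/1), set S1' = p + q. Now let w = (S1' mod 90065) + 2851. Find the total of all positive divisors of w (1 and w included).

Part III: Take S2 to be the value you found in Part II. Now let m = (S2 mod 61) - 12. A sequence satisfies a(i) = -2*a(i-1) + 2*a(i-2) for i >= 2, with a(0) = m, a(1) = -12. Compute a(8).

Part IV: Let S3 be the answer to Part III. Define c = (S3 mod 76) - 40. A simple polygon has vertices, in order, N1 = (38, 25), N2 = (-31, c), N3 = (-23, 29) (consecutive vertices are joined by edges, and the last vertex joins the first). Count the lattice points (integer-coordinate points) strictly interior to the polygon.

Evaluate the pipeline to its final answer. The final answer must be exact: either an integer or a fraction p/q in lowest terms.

777

Part I: cross terms: (-39*-6 - 13*-28)=598, (13*-5 - 2*-6)=-53, (2*0 - -7*-5)=-35, (-7*-28 - -39*0)=196; twice the area = |706| = 706; area = 353; answer 353
Part II: S1 = 353; threaded value p + q = 354; w = 3205; 3205 = 5 * 641; sigma = (1 + 5) * (1 + 641) = 6 * 642 = 3852; answer 3852
Part III: S2 = 3852; m = -3; a(2) = -2*(-12) + 2*(-3) = 18; iterating: a(2)=18, a(3)=-60, a(4)=156, a(5)=-432, a(6)=1176, a(7)=-3216, a(8)=8784; answer 8784
Part IV: S3 = 8784; c = 4; cross terms: (38*4 - -31*25)=927, (-31*29 - -23*4)=-807, (-23*25 - 38*29)=-1677; twice the area = |-1557| = 1557; area = 1557/2; boundary points = 3 + 1 + 1 = 5; strictly interior points = area - boundary/2 + 1 = 777; answer 777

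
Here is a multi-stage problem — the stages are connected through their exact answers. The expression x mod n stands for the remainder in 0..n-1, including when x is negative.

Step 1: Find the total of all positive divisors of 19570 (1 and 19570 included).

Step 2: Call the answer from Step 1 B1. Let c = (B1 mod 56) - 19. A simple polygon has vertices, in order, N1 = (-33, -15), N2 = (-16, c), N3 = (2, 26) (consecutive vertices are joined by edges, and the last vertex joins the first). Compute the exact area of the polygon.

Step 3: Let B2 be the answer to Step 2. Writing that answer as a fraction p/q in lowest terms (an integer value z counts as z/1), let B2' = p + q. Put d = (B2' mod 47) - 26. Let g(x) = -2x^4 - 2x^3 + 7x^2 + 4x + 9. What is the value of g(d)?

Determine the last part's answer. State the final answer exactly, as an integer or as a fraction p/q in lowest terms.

-531728

Step 1: 19570 = 2 * 5 * 19 * 103; sigma = (1 + 2) * (1 + 5) * (1 + 19) * (1 + 103) = 3 * 6 * 20 * 104 = 37440; answer 37440
Step 2: B1 = 37440; c = 13; cross terms: (-33*13 - -16*-15)=-669, (-16*26 - 2*13)=-442, (2*-15 - -33*26)=828; twice the area = |-283| = 283; area = 283/2; answer 283/2
Step 3: B2 = 283/2; threaded value p + q = 285; d = -23; -2*(-23)^4 - 2*(-23)^3 + 7*(-23)^2 + 4*(-23)^1 + 9 = (-559682) + (24334) + (3703) + (-92) + (9) = -531728; answer -531728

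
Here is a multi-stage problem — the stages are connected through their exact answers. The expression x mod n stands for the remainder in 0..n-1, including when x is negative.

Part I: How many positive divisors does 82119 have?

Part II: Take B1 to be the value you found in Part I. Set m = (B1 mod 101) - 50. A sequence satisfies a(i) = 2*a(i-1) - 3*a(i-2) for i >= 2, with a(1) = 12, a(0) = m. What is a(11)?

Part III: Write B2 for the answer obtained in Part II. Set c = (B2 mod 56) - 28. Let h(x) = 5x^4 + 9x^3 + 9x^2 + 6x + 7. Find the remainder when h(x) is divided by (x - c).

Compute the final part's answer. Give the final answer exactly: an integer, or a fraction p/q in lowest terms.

Part I: 82119 = 3 * 31 * 883; number of divisors = (1+1) * (1+1) * (1+1) = 8; answer 8
Part II: B1 = 8; m = -42; a(2) = 2*(12) - 3*(-42) = 150; iterating: a(2)=150, a(3)=264, a(4)=78, a(5)=-636, a(6)=-1506, a(7)=-1104, a(8)=2310, a(9)=7932, a(10)=8934, a(11)=-5928; answer -5928
Part III: B2 = -5928; c = -20; remainder = value at the root: 5*(-20)^4 + 9*(-20)^3 + 9*(-20)^2 + 6*(-20)^1 + 7 = (800000) + (-72000) + (3600) + (-120) + (7) = 731487; answer 731487

731487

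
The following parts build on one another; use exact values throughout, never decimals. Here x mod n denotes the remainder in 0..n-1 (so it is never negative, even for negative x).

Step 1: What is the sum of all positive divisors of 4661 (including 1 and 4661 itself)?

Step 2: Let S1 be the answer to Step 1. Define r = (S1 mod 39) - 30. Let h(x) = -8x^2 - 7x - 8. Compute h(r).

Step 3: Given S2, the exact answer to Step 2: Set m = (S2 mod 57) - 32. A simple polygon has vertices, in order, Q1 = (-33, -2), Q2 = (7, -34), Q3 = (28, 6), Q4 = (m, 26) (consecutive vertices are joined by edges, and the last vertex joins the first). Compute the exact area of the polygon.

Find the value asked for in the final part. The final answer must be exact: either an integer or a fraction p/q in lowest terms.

1790

Step 1: 4661 = 59 * 79; sigma = (1 + 59) * (1 + 79) = 60 * 80 = 4800; answer 4800
Step 2: S1 = 4800; r = -27; -8*(-27)^2 - 7*(-27)^1 - 8 = (-5832) + (189) + (-8) = -5651; answer -5651
Step 3: S2 = -5651; m = 17; cross terms: (-33*-34 - 7*-2)=1136, (7*6 - 28*-34)=994, (28*26 - 17*6)=626, (17*-2 - -33*26)=824; twice the area = |3580| = 3580; area = 1790; answer 1790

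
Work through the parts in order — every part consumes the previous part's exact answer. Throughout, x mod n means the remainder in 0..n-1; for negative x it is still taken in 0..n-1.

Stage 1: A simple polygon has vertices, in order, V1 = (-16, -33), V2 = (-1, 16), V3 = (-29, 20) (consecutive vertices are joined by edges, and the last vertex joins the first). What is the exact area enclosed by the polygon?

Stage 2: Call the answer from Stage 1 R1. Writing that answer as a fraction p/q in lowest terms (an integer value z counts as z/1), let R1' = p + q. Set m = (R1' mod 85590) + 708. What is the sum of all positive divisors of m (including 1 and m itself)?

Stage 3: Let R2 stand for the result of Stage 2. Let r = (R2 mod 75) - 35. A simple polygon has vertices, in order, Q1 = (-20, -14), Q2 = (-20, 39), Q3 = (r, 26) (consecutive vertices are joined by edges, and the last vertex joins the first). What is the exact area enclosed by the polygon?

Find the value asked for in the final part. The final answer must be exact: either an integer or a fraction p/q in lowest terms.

Stage 1: cross terms: (-16*16 - -1*-33)=-289, (-1*20 - -29*16)=444, (-29*-33 - -16*20)=1277; twice the area = |1432| = 1432; area = 716; answer 716
Stage 2: R1 = 716; threaded value p + q = 717; m = 1425; 1425 = 3 * 5^2 * 19; sigma = (1 + 3) * (1 + 5 + 25) * (1 + 19) = 4 * 31 * 20 = 2480; answer 2480
Stage 3: R2 = 2480; r = -30; cross terms: (-20*39 - -20*-14)=-1060, (-20*26 - -30*39)=650, (-30*-14 - -20*26)=940; twice the area = |530| = 530; area = 265; answer 265

265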